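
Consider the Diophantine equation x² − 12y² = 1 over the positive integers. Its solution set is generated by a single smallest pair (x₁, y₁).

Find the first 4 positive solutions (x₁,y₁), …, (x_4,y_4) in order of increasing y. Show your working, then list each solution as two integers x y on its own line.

7 2
97 28
1351 390
18817 5432

√12 = [3; 2,6, …], period ℓ=2 (even) → k=1
a_0=3:  p_0=3·1+0=3,  q_0=3·0+1=1
a_1=2:  p_1=2·3+1=7,  q_1=2·1+0=2
(x₁, y₁) = (7, 2);  7² − 12·2² = 1 ✓
n=2: (7,2)∘(7,2) = (7·7+12·2·2, 7·2+2·7) = (97,28)
n=3: (97,28)∘(7,2) = (7·97+12·2·28, 7·28+2·97) = (1351,390)
n=4: (1351,390)∘(7,2) = (7·1351+12·2·390, 7·390+2·1351) = (18817,5432)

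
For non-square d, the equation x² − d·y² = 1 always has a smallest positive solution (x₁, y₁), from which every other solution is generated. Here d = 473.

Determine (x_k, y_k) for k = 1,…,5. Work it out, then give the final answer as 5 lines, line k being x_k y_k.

87 4
15137 696
2633751 121100
458257537 21070704
79734177687 3666181396

√473 → a₀=21, period (1,2,1,42); ℓ=4 even so k=3
step 0: (21, 1)  from 21·(1,0) + (0,1)
…
step 2: (65, 3)  from 2·(22,1) + (21,1)
step 3: (87, 4)  from 1·(65,3) + (22,1)
(x₁, y₁) = (87, 4);  87² − 473·4² = 1 ✓
k=2:  x_2 = 87·87+473·4·4 = 15137,  y_2 = 87·4+4·87 = 696
k=3:  x_3 = 87·15137+473·4·696 = 2633751,  y_3 = 87·696+4·15137 = 121100
k=4:  x_4 = 87·2633751+473·4·121100 = 458257537,  y_4 = 87·121100+4·2633751 = 21070704
k=5:  x_5 = 87·458257537+473·4·21070704 = 79734177687,  y_5 = 87·21070704+4·458257537 = 3666181396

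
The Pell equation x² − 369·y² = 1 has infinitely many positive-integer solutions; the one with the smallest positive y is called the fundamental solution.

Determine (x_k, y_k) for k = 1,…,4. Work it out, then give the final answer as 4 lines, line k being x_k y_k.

√369 → a₀=19, period (4,1,3,2,7,4,7,2,3,1,4,38); ℓ=12 even so k=11
step 0: (19, 1)  from 19·(1,0) + (0,1)
…
step 4: (826, 43)  from 2·(365,19) + (96,5)
step 5: (6147, 320)  from 7·(826,43) + (365,19)
…
step 9: (1364557, 71036)  from 3·(393504,20485) + (184045,9581)
step 10: (1758061, 91521)  from 1·(1364557,71036) + (393504,20485)
step 11: (8396801, 437120)  from 4·(1758061,91521) + (1364557,71036)
fundamental: x₁=8396801, y₁=437120  (since 70506267033601 − 369·191073894400 = 1)
(8396801+437120√369)^2 = 141012534067201 + 7340819306240√369
(8396801+437120√369)^3 = 2368108374136006451201 + 123278797782910239360√369
(8396801+437120√369)^4 = 39769069528107045198367948801 + 2070295065004669620717268480√369

8396801 437120
141012534067201 7340819306240
2368108374136006451201 123278797782910239360
39769069528107045198367948801 2070295065004669620717268480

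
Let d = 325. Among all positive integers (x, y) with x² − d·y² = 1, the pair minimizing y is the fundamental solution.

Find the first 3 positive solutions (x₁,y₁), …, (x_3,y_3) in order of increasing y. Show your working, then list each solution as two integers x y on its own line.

649 36
842401 46728
1093435849 60652908

√325 = [18; 36, …], period ℓ=1 (odd) → k=1
step 0: (18, 1)  from 18·(1,0) + (0,1)
step 1: (649, 36)  from 36·(18,1) + (1,0)
(x₁, y₁) = (649, 36);  649² − 325·36² = 1 ✓
(x_2, y_2) = (649·649 + 325·36·36, 649·36 + 36·649) = (842401, 46728)
(x_3, y_3) = (649·842401 + 325·36·46728, 649·46728 + 36·842401) = (1093435849, 60652908)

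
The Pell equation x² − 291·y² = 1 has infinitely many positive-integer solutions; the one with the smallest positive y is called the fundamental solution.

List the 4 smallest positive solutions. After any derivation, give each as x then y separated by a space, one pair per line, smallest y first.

290 17
168199 9860
97555130 5718783
56581807201 3316884280

√291 = [17; 17,34, …], period ℓ=2 (even) → k=1
a_0=17:  p_0=17·1+0=17,  q_0=17·0+1=1
a_1=17:  p_1=17·17+1=290,  q_1=17·1+0=17
→ (290, 17).  Check: 290²=84100, 291·17²=84099, difference 1.
(290+17√291)^2 = 168199 + 9860√291
(290+17√291)^3 = 97555130 + 5718783√291
(290+17√291)^4 = 56581807201 + 3316884280√291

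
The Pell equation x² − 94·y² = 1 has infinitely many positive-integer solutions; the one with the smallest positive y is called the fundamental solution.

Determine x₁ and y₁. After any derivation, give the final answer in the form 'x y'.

[9; 1,2,3,1,1,…,2,1,18] for √94; ℓ=16 ⇒ convergent index 15
k=0  a_k=9  p_k/q_k = 9/1
…
k=2  a_k=2  p_k/q_k = 29/3
…
k=4  a_k=1  p_k/q_k = 126/13
…
k=6  a_k=5  p_k/q_k = 1241/128
k=7  a_k=1  p_k/q_k = 1464/151
…
k=10  a_k=5  p_k/q_k = 85038/8771
…
k=14  a_k=2  p_k/q_k = 1490361/153719
k=15  a_k=1  p_k/q_k = 2143295/221064
→ (2143295, 221064).  Check: 2143295²=4593713457025, 94·221064²=4593713457024, difference 1.

2143295 221064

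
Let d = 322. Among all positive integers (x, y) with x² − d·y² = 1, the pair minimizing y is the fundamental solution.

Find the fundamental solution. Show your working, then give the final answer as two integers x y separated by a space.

323 18

d=322: √d = [17; 1,16,1,34] (ℓ=4, even), read p_3/q_3
k=0  a_k=17  p_k/q_k = 17/1
k=1  a_k=1  p_k/q_k = 18/1
k=2  a_k=16  p_k/q_k = 305/17
k=3  a_k=1  p_k/q_k = 323/18
fundamental: x₁=323, y₁=18  (since 104329 − 322·324 = 1)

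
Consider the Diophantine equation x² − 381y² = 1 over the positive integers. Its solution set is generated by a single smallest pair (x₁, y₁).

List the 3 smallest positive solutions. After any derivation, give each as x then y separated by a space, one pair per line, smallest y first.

√381 = [19; 1,1,12,1,1,38, …], period ℓ=6 (even) → k=5
k=0  a_k=19  p_k/q_k = 19/1
k=1  a_k=1  p_k/q_k = 20/1
k=2  a_k=1  p_k/q_k = 39/2
k=3  a_k=12  p_k/q_k = 488/25
k=4  a_k=1  p_k/q_k = 527/27
k=5  a_k=1  p_k/q_k = 1015/52
(x₁, y₁) = (1015, 52);  1015² − 381·52² = 1 ✓
(x_2, y_2) = (1015·1015 + 381·52·52, 1015·52 + 52·1015) = (2060449, 105560)
(x_3, y_3) = (1015·2060449 + 381·52·105560, 1015·105560 + 52·2060449) = (4182710455, 214286748)

1015 52
2060449 105560
4182710455 214286748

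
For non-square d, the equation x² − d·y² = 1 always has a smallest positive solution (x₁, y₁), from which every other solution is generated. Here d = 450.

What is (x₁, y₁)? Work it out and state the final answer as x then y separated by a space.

d=450: √d = [21; 4,1,2,4,2,1,4,42] (ℓ=8, even), read p_7/q_7
step 0: (21, 1)  from 21·(1,0) + (0,1)
…
step 3: (297, 14)  from 2·(106,5) + (85,4)
step 4: (1294, 61)  from 4·(297,14) + (106,5)
step 5: (2885, 136)  from 2·(1294,61) + (297,14)
step 6: (4179, 197)  from 1·(2885,136) + (1294,61)
step 7: (19601, 924)  from 4·(4179,197) + (2885,136)
fundamental: x₁=19601, y₁=924  (since 384199201 − 450·853776 = 1)

19601 924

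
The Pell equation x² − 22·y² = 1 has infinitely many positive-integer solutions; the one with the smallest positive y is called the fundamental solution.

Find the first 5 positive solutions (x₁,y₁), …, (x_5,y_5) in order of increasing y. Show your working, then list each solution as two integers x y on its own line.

197 42
77617 16548
30580901 6519870
12048797377 2568812232
4747195585637 1012105499538

√22 = [4; 1,2,4,2,1,8, …], period ℓ=6 (even) → k=5
step 0: (4, 1)  from 4·(1,0) + (0,1)
step 1: (5, 1)  from 1·(4,1) + (1,0)
…
step 4: (136, 29)  from 2·(61,13) + (14,3)
step 5: (197, 42)  from 1·(136,29) + (61,13)
(x₁, y₁) = (197, 42);  197² − 22·42² = 1 ✓
(197+42√22)^2 = 77617 + 16548√22
(197+42√22)^3 = 30580901 + 6519870√22
(197+42√22)^4 = 12048797377 + 2568812232√22
(197+42√22)^5 = 4747195585637 + 1012105499538√22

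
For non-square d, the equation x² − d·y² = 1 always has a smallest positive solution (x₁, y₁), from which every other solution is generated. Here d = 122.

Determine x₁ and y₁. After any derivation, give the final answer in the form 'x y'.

243 22

√122 → a₀=11, period (22); ℓ=1 odd so k=1
step 0: (11, 1)  from 11·(1,0) + (0,1)
step 1: (243, 22)  from 22·(11,1) + (1,0)
fundamental: x₁=243, y₁=22  (since 59049 − 122·484 = 1)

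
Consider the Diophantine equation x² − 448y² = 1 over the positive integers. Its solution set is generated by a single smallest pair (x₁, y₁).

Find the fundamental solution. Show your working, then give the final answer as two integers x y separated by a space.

√448 = [21; 6,42, …], period ℓ=2 (even) → k=1
step 0: (21, 1)  from 21·(1,0) + (0,1)
step 1: (127, 6)  from 6·(21,1) + (1,0)
(x₁, y₁) = (127, 6);  127² − 448·6² = 1 ✓

127 6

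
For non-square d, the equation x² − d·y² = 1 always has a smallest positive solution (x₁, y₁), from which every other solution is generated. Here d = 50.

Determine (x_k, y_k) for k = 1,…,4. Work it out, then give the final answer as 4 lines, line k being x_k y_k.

√50 = [7; 14, …], period ℓ=1 (odd) → k=1
step 0: (7, 1)  from 7·(1,0) + (0,1)
step 1: (99, 14)  from 14·(7,1) + (1,0)
fundamental: x₁=99, y₁=14  (since 9801 − 50·196 = 1)
(99+14√50)^2 = 19601 + 2772√50
(99+14√50)^3 = 3880899 + 548842√50
(99+14√50)^4 = 768398401 + 108667944√50

99 14
19601 2772
3880899 548842
768398401 108667944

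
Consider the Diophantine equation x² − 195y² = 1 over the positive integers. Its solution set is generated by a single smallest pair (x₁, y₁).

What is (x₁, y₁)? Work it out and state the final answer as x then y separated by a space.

d=195: √d = [13; 1,26] (ℓ=2, even), read p_1/q_1
step 0: (13, 1)  from 13·(1,0) + (0,1)
step 1: (14, 1)  from 1·(13,1) + (1,0)
→ (14, 1).  Check: 14²=196, 195·1²=195, difference 1.

14 1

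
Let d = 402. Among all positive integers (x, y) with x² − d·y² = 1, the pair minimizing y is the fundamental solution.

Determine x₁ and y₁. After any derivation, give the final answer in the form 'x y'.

401 20

√402 = [20; 20,40, …], period ℓ=2 (even) → k=1
k=0  a_k=20  p_k/q_k = 20/1
k=1  a_k=20  p_k/q_k = 401/20
(x₁, y₁) = (401, 20);  401² − 402·20² = 1 ✓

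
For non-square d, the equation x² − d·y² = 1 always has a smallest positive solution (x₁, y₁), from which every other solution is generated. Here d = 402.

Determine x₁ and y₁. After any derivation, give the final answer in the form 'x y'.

401 20

√402 = [20; 20,40, …], period ℓ=2 (even) → k=1
a_0=20:  p_0=20·1+0=20,  q_0=20·0+1=1
a_1=20:  p_1=20·20+1=401,  q_1=20·1+0=20
→ (401, 20).  Check: 401²=160801, 402·20²=160800, difference 1.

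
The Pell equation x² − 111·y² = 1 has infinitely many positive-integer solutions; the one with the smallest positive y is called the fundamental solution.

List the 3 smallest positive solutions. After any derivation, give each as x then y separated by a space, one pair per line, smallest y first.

295 28
174049 16520
102688615 9746772

√111 → a₀=10, period (1,1,6,1,1,20); ℓ=6 even so k=5
step 0: (10, 1)  from 10·(1,0) + (0,1)
…
step 2: (21, 2)  from 1·(11,1) + (10,1)
step 3: (137, 13)  from 6·(21,2) + (11,1)
step 4: (158, 15)  from 1·(137,13) + (21,2)
step 5: (295, 28)  from 1·(158,15) + (137,13)
→ (295, 28).  Check: 295²=87025, 111·28²=87024, difference 1.
k=2:  x_2 = 295·295+111·28·28 = 174049,  y_2 = 295·28+28·295 = 16520
k=3:  x_3 = 295·174049+111·28·16520 = 102688615,  y_3 = 295·16520+28·174049 = 9746772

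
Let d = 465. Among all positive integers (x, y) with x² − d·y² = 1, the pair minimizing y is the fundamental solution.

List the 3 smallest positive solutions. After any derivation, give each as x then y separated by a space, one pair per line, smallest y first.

d=465: √d = [21; 1,1,3,2,2,2,3,1,1,42] (ℓ=10, even), read p_9/q_9
a_0=21:  p_0=21·1+0=21,  q_0=21·0+1=1
…
a_2=1:  p_2=1·22+21=43,  q_2=1·1+1=2
a_3=3:  p_3=3·43+22=151,  q_3=3·2+1=7
a_4=2:  p_4=2·151+43=345,  q_4=2·7+2=16
…
a_6=2:  p_6=2·841+345=2027,  q_6=2·39+16=94
…
a_8=1:  p_8=1·6922+2027=8949,  q_8=1·321+94=415
a_9=1:  p_9=1·8949+6922=15871,  q_9=1·415+321=736
(x₁, y₁) = (15871, 736);  15871² − 465·736² = 1 ✓
(x_2, y_2) = (15871·15871 + 465·736·736, 15871·736 + 736·15871) = (503777281, 23362112)
(x_3, y_3) = (15871·503777281 + 465·736·23362112, 15871·23362112 + 736·503777281) = (15990898437631, 741560158368)

15871 736
503777281 23362112
15990898437631 741560158368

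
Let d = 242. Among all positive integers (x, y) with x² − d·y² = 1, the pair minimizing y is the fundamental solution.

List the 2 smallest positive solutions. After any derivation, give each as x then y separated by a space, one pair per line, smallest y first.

19601 1260
768398401 49394520

√242 → a₀=15, period (1,1,3,1,14,1,3,1,1,30); ℓ=10 even so k=9
a_0=15:  p_0=15·1+0=15,  q_0=15·0+1=1
…
a_4=1:  p_4=1·109+31=140,  q_4=1·7+2=9
…
a_6=1:  p_6=1·2069+140=2209,  q_6=1·133+9=142
a_7=3:  p_7=3·2209+2069=8696,  q_7=3·142+133=559
a_8=1:  p_8=1·8696+2209=10905,  q_8=1·559+142=701
a_9=1:  p_9=1·10905+8696=19601,  q_9=1·701+559=1260
fundamental: x₁=19601, y₁=1260  (since 384199201 − 242·1587600 = 1)
k=2:  x_2 = 19601·19601+242·1260·1260 = 768398401,  y_2 = 19601·1260+1260·19601 = 49394520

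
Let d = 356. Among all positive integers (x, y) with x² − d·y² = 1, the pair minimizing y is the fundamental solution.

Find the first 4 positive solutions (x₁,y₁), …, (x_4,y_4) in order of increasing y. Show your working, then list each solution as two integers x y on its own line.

[18; 1,6,1,1,2,…,6,1,36] for √356; ℓ=14 ⇒ convergent index 13
k=0  a_k=18  p_k/q_k = 18/1
k=1  a_k=1  p_k/q_k = 19/1
k=2  a_k=6  p_k/q_k = 132/7
k=3  a_k=1  p_k/q_k = 151/8
k=4  a_k=1  p_k/q_k = 283/15
…
k=6  a_k=1  p_k/q_k = 1000/53
…
k=9  a_k=2  p_k/q_k = 28151/1492
k=10  a_k=1  p_k/q_k = 37868/2007
k=11  a_k=1  p_k/q_k = 66019/3499
k=12  a_k=6  p_k/q_k = 433982/23001
k=13  a_k=1  p_k/q_k = 500001/26500
fundamental: x₁=500001, y₁=26500  (since 250001000001 − 356·702250000 = 1)
k=2:  x_2 = 500001·500001+356·26500·26500 = 500002000001,  y_2 = 500001·26500+26500·500001 = 26500053000
k=3:  x_3 = 500001·500002000001+356·26500·26500053000 = 500003000004500001,  y_3 = 500001·26500053000+26500·500002000001 = 26500106000079500
k=4:  x_4 = 500001·500003000004500001+356·26500·26500106000079500 = 500004000010000008000001,  y_4 = 500001·26500106000079500+26500·500003000004500001 = 26500159000265000106000

500001 26500
500002000001 26500053000
500003000004500001 26500106000079500
500004000010000008000001 26500159000265000106000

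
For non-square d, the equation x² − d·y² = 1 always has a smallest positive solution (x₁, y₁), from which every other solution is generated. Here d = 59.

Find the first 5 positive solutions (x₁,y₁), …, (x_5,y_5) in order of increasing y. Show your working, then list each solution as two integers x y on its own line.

530 69
561799 73140
595506410 77528331
631236232801 82179957720
669109811262650 87110677654869

√59 = [7; 1,2,7,2,1,14, …], period ℓ=6 (even) → k=5
step 0: (7, 1)  from 7·(1,0) + (0,1)
…
step 4: (361, 47)  from 2·(169,22) + (23,3)
step 5: (530, 69)  from 1·(361,47) + (169,22)
→ (530, 69).  Check: 530²=280900, 59·69²=280899, difference 1.
(530+69√59)^2 = 561799 + 73140√59
(530+69√59)^3 = 595506410 + 77528331√59
(530+69√59)^4 = 631236232801 + 82179957720√59
(530+69√59)^5 = 669109811262650 + 87110677654869√59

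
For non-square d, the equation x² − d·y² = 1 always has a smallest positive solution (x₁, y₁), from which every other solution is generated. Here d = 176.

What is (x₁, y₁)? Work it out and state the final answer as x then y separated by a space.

199 15

d=176: √d = [13; 3,1,3,26] (ℓ=4, even), read p_3/q_3
a_0=13:  p_0=13·1+0=13,  q_0=13·0+1=1
…
a_2=1:  p_2=1·40+13=53,  q_2=1·3+1=4
a_3=3:  p_3=3·53+40=199,  q_3=3·4+3=15
(x₁, y₁) = (199, 15);  199² − 176·15² = 1 ✓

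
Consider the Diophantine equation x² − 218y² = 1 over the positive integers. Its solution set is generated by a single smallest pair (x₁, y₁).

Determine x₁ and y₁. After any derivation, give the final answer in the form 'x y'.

[14; 1,3,3,1,28] for √218; ℓ=5 ⇒ convergent index 9
a_0=14:  p_0=14·1+0=14,  q_0=14·0+1=1
…
a_8=3:  p_8=3·29633+7471=96370,  q_8=3·2007+506=6527
a_9=1:  p_9=1·96370+29633=126003,  q_9=1·6527+2007=8534
fundamental: x₁=126003, y₁=8534  (since 15876756009 − 218·72829156 = 1)

126003 8534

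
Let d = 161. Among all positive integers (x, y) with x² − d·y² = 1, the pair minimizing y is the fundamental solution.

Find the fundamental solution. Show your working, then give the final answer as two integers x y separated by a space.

11775 928

d=161: √d = [12; 1,2,4,1,2,1,4,2,1,24] (ℓ=10, even), read p_9/q_9
a_0=12:  p_0=12·1+0=12,  q_0=12·0+1=1
a_1=1:  p_1=1·12+1=13,  q_1=1·1+0=1
a_2=2:  p_2=2·13+12=38,  q_2=2·1+1=3
a_3=4:  p_3=4·38+13=165,  q_3=4·3+1=13
…
a_5=2:  p_5=2·203+165=571,  q_5=2·16+13=45
a_6=1:  p_6=1·571+203=774,  q_6=1·45+16=61
a_7=4:  p_7=4·774+571=3667,  q_7=4·61+45=289
a_8=2:  p_8=2·3667+774=8108,  q_8=2·289+61=639
a_9=1:  p_9=1·8108+3667=11775,  q_9=1·639+289=928
(x₁, y₁) = (11775, 928);  11775² − 161·928² = 1 ✓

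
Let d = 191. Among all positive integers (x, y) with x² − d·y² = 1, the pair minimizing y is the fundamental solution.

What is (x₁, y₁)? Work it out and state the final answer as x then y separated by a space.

√191 = [13; 1,4,1,1,3,…,4,1,26, …], period ℓ=16 (even) → k=15
a_0=13:  p_0=13·1+0=13,  q_0=13·0+1=1
…
a_2=4:  p_2=4·14+13=69,  q_2=4·1+1=5
a_3=1:  p_3=1·69+14=83,  q_3=1·5+1=6
a_4=1:  p_4=1·83+69=152,  q_4=1·6+5=11
a_5=3:  p_5=3·152+83=539,  q_5=3·11+6=39
a_6=2:  p_6=2·539+152=1230,  q_6=2·39+11=89
a_7=2:  p_7=2·1230+539=2999,  q_7=2·89+39=217
a_8=13:  p_8=13·2999+1230=40217,  q_8=13·217+89=2910
a_9=2:  p_9=2·40217+2999=83433,  q_9=2·2910+217=6037
a_10=2:  p_10=2·83433+40217=207083,  q_10=2·6037+2910=14984
a_11=3:  p_11=3·207083+83433=704682,  q_11=3·14984+6037=50989
a_12=1:  p_12=1·704682+207083=911765,  q_12=1·50989+14984=65973
…
a_14=4:  p_14=4·1616447+911765=7377553,  q_14=4·116962+65973=533821
a_15=1:  p_15=1·7377553+1616447=8994000,  q_15=1·533821+116962=650783
(x₁, y₁) = (8994000, 650783);  8994000² − 191·650783² = 1 ✓

8994000 650783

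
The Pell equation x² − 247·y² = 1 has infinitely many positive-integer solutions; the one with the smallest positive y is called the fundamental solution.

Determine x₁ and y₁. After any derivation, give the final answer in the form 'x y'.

85292 5427

d=247: √d = [15; 1,2,1,1,9,1,9,1,1,2,1,30] (ℓ=12, even), read p_11/q_11
i=0: a=15 ⇒ p=15, q=1
…
i=5: a=9 ⇒ p=1053, q=67
…
i=7: a=9 ⇒ p=11520, q=733
…
i=10: a=2 ⇒ p=61089, q=3887
i=11: a=1 ⇒ p=85292, q=5427
→ (85292, 5427).  Check: 85292²=7274725264, 247·5427²=7274725263, difference 1.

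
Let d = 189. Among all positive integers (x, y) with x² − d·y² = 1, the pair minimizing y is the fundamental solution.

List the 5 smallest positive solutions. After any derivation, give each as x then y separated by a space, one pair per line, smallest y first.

55 4
6049 440
665335 48396
73180801 5323120
8049222775 585494804

√189 → a₀=13, period (1,2,1,26); ℓ=4 even so k=3
k=0  a_k=13  p_k/q_k = 13/1
k=1  a_k=1  p_k/q_k = 14/1
k=2  a_k=2  p_k/q_k = 41/3
k=3  a_k=1  p_k/q_k = 55/4
fundamental: x₁=55, y₁=4  (since 3025 − 189·16 = 1)
n=2: (55,4)∘(55,4) = (55·55+189·4·4, 55·4+4·55) = (6049,440)
n=3: (6049,440)∘(55,4) = (55·6049+189·4·440, 55·440+4·6049) = (665335,48396)
n=4: (665335,48396)∘(55,4) = (55·665335+189·4·48396, 55·48396+4·665335) = (73180801,5323120)
n=5: (73180801,5323120)∘(55,4) = (55·73180801+189·4·5323120, 55·5323120+4·73180801) = (8049222775,585494804)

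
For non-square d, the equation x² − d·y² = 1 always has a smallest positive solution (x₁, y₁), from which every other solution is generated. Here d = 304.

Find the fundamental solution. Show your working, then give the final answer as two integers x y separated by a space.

[17; 2,3,2,1,1,1,1,1,2,3,2,34] for √304; ℓ=12 ⇒ convergent index 11
step 0: (17, 1)  from 17·(1,0) + (0,1)
step 1: (35, 2)  from 2·(17,1) + (1,0)
…
step 7: (1761, 101)  from 1·(1081,62) + (680,39)
…
step 9: (7445, 427)  from 2·(2842,163) + (1761,101)
step 10: (25177, 1444)  from 3·(7445,427) + (2842,163)
step 11: (57799, 3315)  from 2·(25177,1444) + (7445,427)
(x₁, y₁) = (57799, 3315);  57799² − 304·3315² = 1 ✓

57799 3315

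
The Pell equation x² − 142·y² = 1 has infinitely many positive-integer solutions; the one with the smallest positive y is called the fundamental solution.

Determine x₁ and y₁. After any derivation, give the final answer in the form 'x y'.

d=142: √d = [11; 1,10,1,22] (ℓ=4, even), read p_3/q_3
step 0: (11, 1)  from 11·(1,0) + (0,1)
step 1: (12, 1)  from 1·(11,1) + (1,0)
step 2: (131, 11)  from 10·(12,1) + (11,1)
step 3: (143, 12)  from 1·(131,11) + (12,1)
(x₁, y₁) = (143, 12);  143² − 142·12² = 1 ✓

143 12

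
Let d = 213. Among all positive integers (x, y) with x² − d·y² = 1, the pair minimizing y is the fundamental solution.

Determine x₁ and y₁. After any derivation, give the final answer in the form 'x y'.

d=213: √d = [14; 1,1,2,6,1,8,1,6,2,1,1,28] (ℓ=12, even), read p_11/q_11
k=0  a_k=14  p_k/q_k = 14/1
k=1  a_k=1  p_k/q_k = 15/1
k=2  a_k=1  p_k/q_k = 29/2
…
k=6  a_k=8  p_k/q_k = 4787/328
k=7  a_k=1  p_k/q_k = 5327/365
k=8  a_k=6  p_k/q_k = 36749/2518
…
k=10  a_k=1  p_k/q_k = 115574/7919
k=11  a_k=1  p_k/q_k = 194399/13320
(x₁, y₁) = (194399, 13320);  194399² − 213·13320² = 1 ✓

194399 13320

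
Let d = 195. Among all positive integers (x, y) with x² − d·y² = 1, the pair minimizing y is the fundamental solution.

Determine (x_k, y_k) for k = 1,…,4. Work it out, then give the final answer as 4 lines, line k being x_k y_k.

14 1
391 28
10934 783
305761 21896

√195 = [13; 1,26, …], period ℓ=2 (even) → k=1
k=0  a_k=13  p_k/q_k = 13/1
k=1  a_k=1  p_k/q_k = 14/1
(x₁, y₁) = (14, 1);  14² − 195·1² = 1 ✓
(x_2, y_2) = (14·14 + 195·1·1, 14·1 + 1·14) = (391, 28)
(x_3, y_3) = (14·391 + 195·1·28, 14·28 + 1·391) = (10934, 783)
(x_4, y_4) = (14·10934 + 195·1·783, 14·783 + 1·10934) = (305761, 21896)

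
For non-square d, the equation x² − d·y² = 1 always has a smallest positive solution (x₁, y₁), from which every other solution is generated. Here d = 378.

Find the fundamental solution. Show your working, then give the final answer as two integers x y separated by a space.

8749 450

d=378: √d = [19; 2,3,1,4,1,3,2,38] (ℓ=8, even), read p_7/q_7
k=0  a_k=19  p_k/q_k = 19/1
k=1  a_k=2  p_k/q_k = 39/2
k=2  a_k=3  p_k/q_k = 136/7
k=3  a_k=1  p_k/q_k = 175/9
k=4  a_k=4  p_k/q_k = 836/43
…
k=6  a_k=3  p_k/q_k = 3869/199
k=7  a_k=2  p_k/q_k = 8749/450
fundamental: x₁=8749, y₁=450  (since 76545001 − 378·202500 = 1)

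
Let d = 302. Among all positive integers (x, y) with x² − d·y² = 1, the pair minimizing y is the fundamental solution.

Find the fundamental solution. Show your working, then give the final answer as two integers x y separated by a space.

√302 → a₀=17, period (2,1,1,1,4,…,1,2,34); ℓ=16 even so k=15
step 0: (17, 1)  from 17·(1,0) + (0,1)
step 1: (35, 2)  from 2·(17,1) + (1,0)
…
step 3: (87, 5)  from 1·(52,3) + (35,2)
step 4: (139, 8)  from 1·(87,5) + (52,3)
step 5: (643, 37)  from 4·(139,8) + (87,5)
step 6: (1425, 82)  from 2·(643,37) + (139,8)
step 7: (2068, 119)  from 1·(1425,82) + (643,37)
…
step 9: (36581, 2105)  from 1·(34513,1986) + (2068,119)
…
step 11: (467281, 26889)  from 4·(107675,6196) + (36581,2105)
step 12: (574956, 33085)  from 1·(467281,26889) + (107675,6196)
step 13: (1042237, 59974)  from 1·(574956,33085) + (467281,26889)
step 14: (1617193, 93059)  from 1·(1042237,59974) + (574956,33085)
step 15: (4276623, 246092)  from 2·(1617193,93059) + (1042237,59974)
fundamental: x₁=4276623, y₁=246092  (since 18289504284129 − 302·60561272464 = 1)

4276623 246092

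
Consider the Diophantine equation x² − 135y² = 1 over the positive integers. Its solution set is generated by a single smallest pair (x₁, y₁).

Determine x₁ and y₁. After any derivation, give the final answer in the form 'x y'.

244 21

[11; 1,1,1,1,1,1,1,22] for √135; ℓ=8 ⇒ convergent index 7
k=0  a_k=11  p_k/q_k = 11/1
k=1  a_k=1  p_k/q_k = 12/1
k=2  a_k=1  p_k/q_k = 23/2
k=3  a_k=1  p_k/q_k = 35/3
k=4  a_k=1  p_k/q_k = 58/5
k=5  a_k=1  p_k/q_k = 93/8
k=6  a_k=1  p_k/q_k = 151/13
k=7  a_k=1  p_k/q_k = 244/21
→ (244, 21).  Check: 244²=59536, 135·21²=59535, difference 1.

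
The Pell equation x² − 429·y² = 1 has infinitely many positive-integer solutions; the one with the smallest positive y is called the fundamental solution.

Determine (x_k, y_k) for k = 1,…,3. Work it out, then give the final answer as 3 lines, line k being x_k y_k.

1524095 73584
4645731138049 224298012960
14161071197688057215 683702960124468816

d=429: √d = [20; 1,2,2,9,1,12,1,9,2,2,1,40] (ℓ=12, even), read p_11/q_11
i=0: a=20 ⇒ p=20, q=1
i=1: a=1 ⇒ p=21, q=1
…
i=3: a=2 ⇒ p=145, q=7
…
i=5: a=1 ⇒ p=1512, q=73
…
i=7: a=1 ⇒ p=21023, q=1015
…
i=9: a=2 ⇒ p=438459, q=21169
i=10: a=2 ⇒ p=1085636, q=52415
i=11: a=1 ⇒ p=1524095, q=73584
fundamental: x₁=1524095, y₁=73584  (since 2322865569025 − 429·5414605056 = 1)
n=2: (1524095,73584)∘(1524095,73584) = (1524095·1524095+429·73584·73584, 1524095·73584+73584·1524095) = (4645731138049,224298012960)
n=3: (4645731138049,224298012960)∘(1524095,73584) = (1524095·4645731138049+429·73584·224298012960, 1524095·224298012960+73584·4645731138049) = (14161071197688057215,683702960124468816)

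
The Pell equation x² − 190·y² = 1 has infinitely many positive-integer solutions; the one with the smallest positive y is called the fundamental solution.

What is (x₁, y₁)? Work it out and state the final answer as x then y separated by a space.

√190 = [13; 1,3,1,1,1,…,3,1,26, …], period ℓ=14 (even) → k=13
a_0=13:  p_0=13·1+0=13,  q_0=13·0+1=1
…
a_2=3:  p_2=3·14+13=55,  q_2=3·1+1=4
…
a_4=1:  p_4=1·69+55=124,  q_4=1·5+4=9
a_5=1:  p_5=1·124+69=193,  q_5=1·9+5=14
a_6=2:  p_6=2·193+124=510,  q_6=2·14+9=37
a_7=2:  p_7=2·510+193=1213,  q_7=2·37+14=88
a_8=2:  p_8=2·1213+510=2936,  q_8=2·88+37=213
…
a_10=1:  p_10=1·4149+2936=7085,  q_10=1·301+213=514
a_11=1:  p_11=1·7085+4149=11234,  q_11=1·514+301=815
a_12=3:  p_12=3·11234+7085=40787,  q_12=3·815+514=2959
a_13=1:  p_13=1·40787+11234=52021,  q_13=1·2959+815=3774
→ (52021, 3774).  Check: 52021²=2706184441, 190·3774²=2706184440, difference 1.

52021 3774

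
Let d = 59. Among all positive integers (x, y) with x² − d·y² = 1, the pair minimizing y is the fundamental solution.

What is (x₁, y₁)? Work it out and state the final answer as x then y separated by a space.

530 69

[7; 1,2,7,2,1,14] for √59; ℓ=6 ⇒ convergent index 5
k=0  a_k=7  p_k/q_k = 7/1
k=1  a_k=1  p_k/q_k = 8/1
…
k=3  a_k=7  p_k/q_k = 169/22
k=4  a_k=2  p_k/q_k = 361/47
k=5  a_k=1  p_k/q_k = 530/69
fundamental: x₁=530, y₁=69  (since 280900 − 59·4761 = 1)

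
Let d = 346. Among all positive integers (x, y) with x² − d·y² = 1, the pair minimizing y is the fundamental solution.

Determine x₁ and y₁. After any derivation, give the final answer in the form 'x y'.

√346 → a₀=18, period (1,1,1,1,36); ℓ=5 odd so k=9
i=0: a=18 ⇒ p=18, q=1
…
i=2: a=1 ⇒ p=37, q=2
…
i=5: a=36 ⇒ p=3404, q=183
i=6: a=1 ⇒ p=3497, q=188
i=7: a=1 ⇒ p=6901, q=371
i=8: a=1 ⇒ p=10398, q=559
i=9: a=1 ⇒ p=17299, q=930
(x₁, y₁) = (17299, 930);  17299² − 346·930² = 1 ✓

17299 930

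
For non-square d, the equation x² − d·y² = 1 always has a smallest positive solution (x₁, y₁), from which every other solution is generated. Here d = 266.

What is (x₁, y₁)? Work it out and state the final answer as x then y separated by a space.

685 42

√266 = [16; 3,4,3,32, …], period ℓ=4 (even) → k=3
i=0: a=16 ⇒ p=16, q=1
i=1: a=3 ⇒ p=49, q=3
i=2: a=4 ⇒ p=212, q=13
i=3: a=3 ⇒ p=685, q=42
(x₁, y₁) = (685, 42);  685² − 266·42² = 1 ✓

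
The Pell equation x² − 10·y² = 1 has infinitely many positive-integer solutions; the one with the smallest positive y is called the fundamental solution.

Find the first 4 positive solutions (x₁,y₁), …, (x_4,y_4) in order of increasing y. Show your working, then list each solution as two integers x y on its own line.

19 6
721 228
27379 8658
1039681 328776

√10 = [3; 6, …], period ℓ=1 (odd) → k=1
step 0: (3, 1)  from 3·(1,0) + (0,1)
step 1: (19, 6)  from 6·(3,1) + (1,0)
fundamental: x₁=19, y₁=6  (since 361 − 10·36 = 1)
(19+6√10)^2 = 721 + 228√10
(19+6√10)^3 = 27379 + 8658√10
(19+6√10)^4 = 1039681 + 328776√10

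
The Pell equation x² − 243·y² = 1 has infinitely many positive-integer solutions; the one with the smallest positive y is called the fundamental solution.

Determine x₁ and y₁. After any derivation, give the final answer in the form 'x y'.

[15; 1,1,2,3,15,3,2,1,1,30] for √243; ℓ=10 ⇒ convergent index 9
i=0: a=15 ⇒ p=15, q=1
i=1: a=1 ⇒ p=16, q=1
i=2: a=1 ⇒ p=31, q=2
i=3: a=2 ⇒ p=78, q=5
i=4: a=3 ⇒ p=265, q=17
…
i=8: a=1 ⇒ p=41325, q=2651
i=9: a=1 ⇒ p=70226, q=4505
fundamental: x₁=70226, y₁=4505  (since 4931691076 − 243·20295025 = 1)

70226 4505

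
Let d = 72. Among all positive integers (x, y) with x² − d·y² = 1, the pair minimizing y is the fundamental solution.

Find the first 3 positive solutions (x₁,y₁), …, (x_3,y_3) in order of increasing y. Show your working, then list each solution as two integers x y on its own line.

√72 = [8; 2,16, …], period ℓ=2 (even) → k=1
a_0=8:  p_0=8·1+0=8,  q_0=8·0+1=1
a_1=2:  p_1=2·8+1=17,  q_1=2·1+0=2
fundamental: x₁=17, y₁=2  (since 289 − 72·4 = 1)
n=2: (17,2)∘(17,2) = (17·17+72·2·2, 17·2+2·17) = (577,68)
n=3: (577,68)∘(17,2) = (17·577+72·2·68, 17·68+2·577) = (19601,2310)

17 2
577 68
19601 2310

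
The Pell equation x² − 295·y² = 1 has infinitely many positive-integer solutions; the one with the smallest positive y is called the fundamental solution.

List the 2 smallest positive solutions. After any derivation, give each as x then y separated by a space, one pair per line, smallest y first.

2024999 117900
8201241900001 477494764200

[17; 5,1,2,3,2,6,2,3,2,1,5,34] for √295; ℓ=12 ⇒ convergent index 11
i=0: a=17 ⇒ p=17, q=1
i=1: a=5 ⇒ p=86, q=5
i=2: a=1 ⇒ p=103, q=6
i=3: a=2 ⇒ p=292, q=17
i=4: a=3 ⇒ p=979, q=57
i=5: a=2 ⇒ p=2250, q=131
i=6: a=6 ⇒ p=14479, q=843
i=7: a=2 ⇒ p=31208, q=1817
…
i=9: a=2 ⇒ p=247414, q=14405
i=10: a=1 ⇒ p=355517, q=20699
i=11: a=5 ⇒ p=2024999, q=117900
(x₁, y₁) = (2024999, 117900);  2024999² − 295·117900² = 1 ✓
n=2: (2024999,117900)∘(2024999,117900) = (2024999·2024999+295·117900·117900, 2024999·117900+117900·2024999) = (8201241900001,477494764200)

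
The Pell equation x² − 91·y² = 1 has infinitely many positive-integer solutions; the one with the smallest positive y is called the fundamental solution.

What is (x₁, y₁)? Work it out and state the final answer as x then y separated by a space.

1574 165

d=91: √d = [9; 1,1,5,1,5,1,1,18] (ℓ=8, even), read p_7/q_7
step 0: (9, 1)  from 9·(1,0) + (0,1)
…
step 2: (19, 2)  from 1·(10,1) + (9,1)
step 3: (105, 11)  from 5·(19,2) + (10,1)
step 4: (124, 13)  from 1·(105,11) + (19,2)
step 5: (725, 76)  from 5·(124,13) + (105,11)
step 6: (849, 89)  from 1·(725,76) + (124,13)
step 7: (1574, 165)  from 1·(849,89) + (725,76)
fundamental: x₁=1574, y₁=165  (since 2477476 − 91·27225 = 1)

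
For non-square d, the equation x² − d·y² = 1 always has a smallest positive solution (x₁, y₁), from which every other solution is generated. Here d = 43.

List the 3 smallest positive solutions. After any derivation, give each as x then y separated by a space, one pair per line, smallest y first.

[6; 1,1,3,1,5,1,3,1,1,12] for √43; ℓ=10 ⇒ convergent index 9
step 0: (6, 1)  from 6·(1,0) + (0,1)
…
step 2: (13, 2)  from 1·(7,1) + (6,1)
…
step 8: (1941, 296)  from 1·(1541,235) + (400,61)
step 9: (3482, 531)  from 1·(1941,296) + (1541,235)
fundamental: x₁=3482, y₁=531  (since 12124324 − 43·281961 = 1)
(x_2, y_2) = (3482·3482 + 43·531·531, 3482·531 + 531·3482) = (24248647, 3697884)
(x_3, y_3) = (3482·24248647 + 43·531·3697884, 3482·3697884 + 531·24248647) = (168867574226, 25752063645)

3482 531
24248647 3697884
168867574226 25752063645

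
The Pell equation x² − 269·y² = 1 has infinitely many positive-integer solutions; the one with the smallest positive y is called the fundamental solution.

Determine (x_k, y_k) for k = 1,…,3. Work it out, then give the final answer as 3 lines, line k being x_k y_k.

[16; 2,2,32] for √269; ℓ=3 ⇒ convergent index 5
k=0  a_k=16  p_k/q_k = 16/1
k=1  a_k=2  p_k/q_k = 33/2
…
k=4  a_k=2  p_k/q_k = 5396/329
k=5  a_k=2  p_k/q_k = 13449/820
(x₁, y₁) = (13449, 820);  13449² − 269·820² = 1 ✓
(13449+820√269)^2 = 361751201 + 22056360√269
(13449+820√269)^3 = 9730383791049 + 593271970460√269

13449 820
361751201 22056360
9730383791049 593271970460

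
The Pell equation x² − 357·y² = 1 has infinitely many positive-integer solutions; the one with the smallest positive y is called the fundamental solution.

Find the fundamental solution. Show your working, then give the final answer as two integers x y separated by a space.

3401 180

√357 = [18; 1,8,2,8,1,36, …], period ℓ=6 (even) → k=5
k=0  a_k=18  p_k/q_k = 18/1
…
k=2  a_k=8  p_k/q_k = 170/9
k=3  a_k=2  p_k/q_k = 359/19
k=4  a_k=8  p_k/q_k = 3042/161
k=5  a_k=1  p_k/q_k = 3401/180
fundamental: x₁=3401, y₁=180  (since 11566801 − 357·32400 = 1)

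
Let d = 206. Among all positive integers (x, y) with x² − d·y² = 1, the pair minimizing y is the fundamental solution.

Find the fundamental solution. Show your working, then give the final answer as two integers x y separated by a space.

√206 → a₀=14, period (2,1,5,14,5,1,2,28); ℓ=8 even so k=7
a_0=14:  p_0=14·1+0=14,  q_0=14·0+1=1
a_1=2:  p_1=2·14+1=29,  q_1=2·1+0=2
…
a_5=5:  p_5=5·3459+244=17539,  q_5=5·241+17=1222
a_6=1:  p_6=1·17539+3459=20998,  q_6=1·1222+241=1463
a_7=2:  p_7=2·20998+17539=59535,  q_7=2·1463+1222=4148
(x₁, y₁) = (59535, 4148);  59535² − 206·4148² = 1 ✓

59535 4148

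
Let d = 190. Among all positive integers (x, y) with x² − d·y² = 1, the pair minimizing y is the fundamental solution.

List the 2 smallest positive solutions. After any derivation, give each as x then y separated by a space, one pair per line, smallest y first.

52021 3774
5412368881 392654508

√190 = [13; 1,3,1,1,1,…,3,1,26, …], period ℓ=14 (even) → k=13
k=0  a_k=13  p_k/q_k = 13/1
…
k=2  a_k=3  p_k/q_k = 55/4
…
k=5  a_k=1  p_k/q_k = 193/14
k=6  a_k=2  p_k/q_k = 510/37
k=7  a_k=2  p_k/q_k = 1213/88
…
k=9  a_k=1  p_k/q_k = 4149/301
…
k=12  a_k=3  p_k/q_k = 40787/2959
k=13  a_k=1  p_k/q_k = 52021/3774
(x₁, y₁) = (52021, 3774);  52021² − 190·3774² = 1 ✓
(52021+3774√190)^2 = 5412368881 + 392654508√190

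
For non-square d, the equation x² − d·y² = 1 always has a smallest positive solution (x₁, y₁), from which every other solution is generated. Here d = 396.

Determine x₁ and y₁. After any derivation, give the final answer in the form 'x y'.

199 10

[19; 1,8,1,38] for √396; ℓ=4 ⇒ convergent index 3
i=0: a=19 ⇒ p=19, q=1
i=1: a=1 ⇒ p=20, q=1
i=2: a=8 ⇒ p=179, q=9
i=3: a=1 ⇒ p=199, q=10
→ (199, 10).  Check: 199²=39601, 396·10²=39600, difference 1.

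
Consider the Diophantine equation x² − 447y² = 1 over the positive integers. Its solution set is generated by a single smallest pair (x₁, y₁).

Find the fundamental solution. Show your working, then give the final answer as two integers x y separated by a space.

148 7

d=447: √d = [21; 7,42] (ℓ=2, even), read p_1/q_1
i=0: a=21 ⇒ p=21, q=1
i=1: a=7 ⇒ p=148, q=7
(x₁, y₁) = (148, 7);  148² − 447·7² = 1 ✓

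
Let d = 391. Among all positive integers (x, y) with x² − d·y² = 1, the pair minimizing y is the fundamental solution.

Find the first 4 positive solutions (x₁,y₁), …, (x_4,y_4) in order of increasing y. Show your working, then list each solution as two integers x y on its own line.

d=391: √d = [19; 1,3,2,2,1,…,3,1,38] (ℓ=16, even), read p_15/q_15
a_0=19:  p_0=19·1+0=19,  q_0=19·0+1=1
a_1=1:  p_1=1·19+1=20,  q_1=1·1+0=1
a_2=3:  p_2=3·20+19=79,  q_2=3·1+1=4
…
a_4=2:  p_4=2·178+79=435,  q_4=2·9+4=22
…
a_9=2:  p_9=2·52519+2709=107747,  q_9=2·2656+137=5449
…
a_12=2:  p_12=2·268013+160266=696292,  q_12=2·13554+8105=35213
a_13=2:  p_13=2·696292+268013=1660597,  q_13=2·35213+13554=83980
a_14=3:  p_14=3·1660597+696292=5678083,  q_14=3·83980+35213=287153
a_15=1:  p_15=1·5678083+1660597=7338680,  q_15=1·287153+83980=371133
fundamental: x₁=7338680, y₁=371133  (since 53856224142400 − 391·137739703689 = 1)
(7338680+371133√391)^2 = 107712448284799 + 5447252648880√391
(7338680+371133√391)^3 = 1580934379957370111960 + 79951288138564985667√391
(7338680+371133√391)^4 = 23203943031010998074028940801 + 1173473838473442730776750240√391

7338680 371133
107712448284799 5447252648880
1580934379957370111960 79951288138564985667
23203943031010998074028940801 1173473838473442730776750240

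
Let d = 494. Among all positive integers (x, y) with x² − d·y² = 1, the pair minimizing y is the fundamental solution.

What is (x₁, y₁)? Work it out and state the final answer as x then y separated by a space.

73035 3286

[22; 4,2,2,1,2,1,2,2,4,44] for √494; ℓ=10 ⇒ convergent index 9
i=0: a=22 ⇒ p=22, q=1
i=1: a=4 ⇒ p=89, q=4
…
i=3: a=2 ⇒ p=489, q=22
…
i=8: a=2 ⇒ p=16514, q=743
i=9: a=4 ⇒ p=73035, q=3286
→ (73035, 3286).  Check: 73035²=5334111225, 494·3286²=5334111224, difference 1.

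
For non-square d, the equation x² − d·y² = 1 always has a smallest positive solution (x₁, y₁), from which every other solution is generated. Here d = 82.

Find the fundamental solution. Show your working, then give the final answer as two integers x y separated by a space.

163 18

d=82: √d = [9; 18] (ℓ=1, odd), read p_1/q_1
a_0=9:  p_0=9·1+0=9,  q_0=9·0+1=1
a_1=18:  p_1=18·9+1=163,  q_1=18·1+0=18
→ (163, 18).  Check: 163²=26569, 82·18²=26568, difference 1.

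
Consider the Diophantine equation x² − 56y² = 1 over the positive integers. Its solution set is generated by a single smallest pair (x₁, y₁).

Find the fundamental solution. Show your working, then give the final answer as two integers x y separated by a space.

15 2

d=56: √d = [7; 2,14] (ℓ=2, even), read p_1/q_1
k=0  a_k=7  p_k/q_k = 7/1
k=1  a_k=2  p_k/q_k = 15/2
→ (15, 2).  Check: 15²=225, 56·2²=224, difference 1.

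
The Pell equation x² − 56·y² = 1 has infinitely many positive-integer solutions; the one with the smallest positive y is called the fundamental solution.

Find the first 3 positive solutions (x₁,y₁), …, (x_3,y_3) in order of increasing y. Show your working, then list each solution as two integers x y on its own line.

15 2
449 60
13455 1798

d=56: √d = [7; 2,14] (ℓ=2, even), read p_1/q_1
a_0=7:  p_0=7·1+0=7,  q_0=7·0+1=1
a_1=2:  p_1=2·7+1=15,  q_1=2·1+0=2
(x₁, y₁) = (15, 2);  15² − 56·2² = 1 ✓
n=2: (15,2)∘(15,2) = (15·15+56·2·2, 15·2+2·15) = (449,60)
n=3: (449,60)∘(15,2) = (15·449+56·2·60, 15·60+2·449) = (13455,1798)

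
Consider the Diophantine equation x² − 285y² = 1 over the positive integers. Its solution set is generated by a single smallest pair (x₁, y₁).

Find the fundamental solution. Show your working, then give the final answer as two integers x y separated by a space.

d=285: √d = [16; 1,7,2,7,1,32] (ℓ=6, even), read p_5/q_5
i=0: a=16 ⇒ p=16, q=1
i=1: a=1 ⇒ p=17, q=1
i=2: a=7 ⇒ p=135, q=8
i=3: a=2 ⇒ p=287, q=17
i=4: a=7 ⇒ p=2144, q=127
i=5: a=1 ⇒ p=2431, q=144
→ (2431, 144).  Check: 2431²=5909761, 285·144²=5909760, difference 1.

2431 144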